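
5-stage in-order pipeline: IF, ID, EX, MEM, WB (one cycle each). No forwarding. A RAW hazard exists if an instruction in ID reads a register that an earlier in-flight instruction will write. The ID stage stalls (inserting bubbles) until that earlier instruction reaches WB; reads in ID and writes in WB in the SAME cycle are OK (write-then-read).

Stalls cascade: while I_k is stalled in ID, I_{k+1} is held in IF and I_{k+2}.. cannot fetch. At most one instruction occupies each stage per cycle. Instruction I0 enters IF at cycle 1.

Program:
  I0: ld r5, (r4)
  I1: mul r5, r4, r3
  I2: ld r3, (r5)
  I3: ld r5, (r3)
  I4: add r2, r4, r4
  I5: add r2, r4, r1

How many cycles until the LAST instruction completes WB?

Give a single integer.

Answer: 14

Derivation:
I0 ld r5 <- r4: IF@1 ID@2 stall=0 (-) EX@3 MEM@4 WB@5
I1 mul r5 <- r4,r3: IF@2 ID@3 stall=0 (-) EX@4 MEM@5 WB@6
I2 ld r3 <- r5: IF@3 ID@4 stall=2 (RAW on I1.r5 (WB@6)) EX@7 MEM@8 WB@9
I3 ld r5 <- r3: IF@4 ID@7 stall=2 (RAW on I2.r3 (WB@9)) EX@10 MEM@11 WB@12
I4 add r2 <- r4,r4: IF@7 ID@10 stall=0 (-) EX@11 MEM@12 WB@13
I5 add r2 <- r4,r1: IF@10 ID@11 stall=0 (-) EX@12 MEM@13 WB@14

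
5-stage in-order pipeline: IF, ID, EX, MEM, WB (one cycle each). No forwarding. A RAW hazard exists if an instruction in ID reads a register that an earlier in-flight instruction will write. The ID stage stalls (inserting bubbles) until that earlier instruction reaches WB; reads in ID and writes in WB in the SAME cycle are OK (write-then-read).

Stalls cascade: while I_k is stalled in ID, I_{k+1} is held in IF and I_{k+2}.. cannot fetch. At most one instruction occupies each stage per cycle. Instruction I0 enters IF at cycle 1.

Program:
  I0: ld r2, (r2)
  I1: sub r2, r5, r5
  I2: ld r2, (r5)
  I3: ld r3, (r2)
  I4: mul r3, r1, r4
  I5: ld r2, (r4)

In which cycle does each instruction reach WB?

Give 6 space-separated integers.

Answer: 5 6 7 10 11 12

Derivation:
I0 ld r2 <- r2: IF@1 ID@2 stall=0 (-) EX@3 MEM@4 WB@5
I1 sub r2 <- r5,r5: IF@2 ID@3 stall=0 (-) EX@4 MEM@5 WB@6
I2 ld r2 <- r5: IF@3 ID@4 stall=0 (-) EX@5 MEM@6 WB@7
I3 ld r3 <- r2: IF@4 ID@5 stall=2 (RAW on I2.r2 (WB@7)) EX@8 MEM@9 WB@10
I4 mul r3 <- r1,r4: IF@5 ID@8 stall=0 (-) EX@9 MEM@10 WB@11
I5 ld r2 <- r4: IF@8 ID@9 stall=0 (-) EX@10 MEM@11 WB@12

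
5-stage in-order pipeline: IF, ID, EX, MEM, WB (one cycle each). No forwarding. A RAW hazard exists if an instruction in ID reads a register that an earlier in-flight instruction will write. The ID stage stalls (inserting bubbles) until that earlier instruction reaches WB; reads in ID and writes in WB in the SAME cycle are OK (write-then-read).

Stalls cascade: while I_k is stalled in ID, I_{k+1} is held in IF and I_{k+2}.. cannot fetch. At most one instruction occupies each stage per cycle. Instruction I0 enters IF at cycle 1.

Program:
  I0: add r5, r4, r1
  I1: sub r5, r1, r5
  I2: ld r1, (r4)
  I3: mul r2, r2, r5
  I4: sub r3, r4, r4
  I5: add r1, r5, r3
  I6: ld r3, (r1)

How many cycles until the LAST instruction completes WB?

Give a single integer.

Answer: 18

Derivation:
I0 add r5 <- r4,r1: IF@1 ID@2 stall=0 (-) EX@3 MEM@4 WB@5
I1 sub r5 <- r1,r5: IF@2 ID@3 stall=2 (RAW on I0.r5 (WB@5)) EX@6 MEM@7 WB@8
I2 ld r1 <- r4: IF@3 ID@6 stall=0 (-) EX@7 MEM@8 WB@9
I3 mul r2 <- r2,r5: IF@6 ID@7 stall=1 (RAW on I1.r5 (WB@8)) EX@9 MEM@10 WB@11
I4 sub r3 <- r4,r4: IF@7 ID@9 stall=0 (-) EX@10 MEM@11 WB@12
I5 add r1 <- r5,r3: IF@9 ID@10 stall=2 (RAW on I4.r3 (WB@12)) EX@13 MEM@14 WB@15
I6 ld r3 <- r1: IF@10 ID@13 stall=2 (RAW on I5.r1 (WB@15)) EX@16 MEM@17 WB@18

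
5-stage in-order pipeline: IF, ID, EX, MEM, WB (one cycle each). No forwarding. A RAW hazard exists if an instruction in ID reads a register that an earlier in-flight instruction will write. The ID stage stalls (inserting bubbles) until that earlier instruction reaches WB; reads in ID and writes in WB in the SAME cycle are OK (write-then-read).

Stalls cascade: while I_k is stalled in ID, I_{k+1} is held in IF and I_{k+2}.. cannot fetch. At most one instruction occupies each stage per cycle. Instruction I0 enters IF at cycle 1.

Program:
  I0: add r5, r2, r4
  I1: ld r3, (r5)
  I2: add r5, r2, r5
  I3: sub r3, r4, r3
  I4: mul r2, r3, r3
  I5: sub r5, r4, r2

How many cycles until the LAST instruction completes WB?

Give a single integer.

Answer: 17

Derivation:
I0 add r5 <- r2,r4: IF@1 ID@2 stall=0 (-) EX@3 MEM@4 WB@5
I1 ld r3 <- r5: IF@2 ID@3 stall=2 (RAW on I0.r5 (WB@5)) EX@6 MEM@7 WB@8
I2 add r5 <- r2,r5: IF@3 ID@6 stall=0 (-) EX@7 MEM@8 WB@9
I3 sub r3 <- r4,r3: IF@6 ID@7 stall=1 (RAW on I1.r3 (WB@8)) EX@9 MEM@10 WB@11
I4 mul r2 <- r3,r3: IF@7 ID@9 stall=2 (RAW on I3.r3 (WB@11)) EX@12 MEM@13 WB@14
I5 sub r5 <- r4,r2: IF@9 ID@12 stall=2 (RAW on I4.r2 (WB@14)) EX@15 MEM@16 WB@17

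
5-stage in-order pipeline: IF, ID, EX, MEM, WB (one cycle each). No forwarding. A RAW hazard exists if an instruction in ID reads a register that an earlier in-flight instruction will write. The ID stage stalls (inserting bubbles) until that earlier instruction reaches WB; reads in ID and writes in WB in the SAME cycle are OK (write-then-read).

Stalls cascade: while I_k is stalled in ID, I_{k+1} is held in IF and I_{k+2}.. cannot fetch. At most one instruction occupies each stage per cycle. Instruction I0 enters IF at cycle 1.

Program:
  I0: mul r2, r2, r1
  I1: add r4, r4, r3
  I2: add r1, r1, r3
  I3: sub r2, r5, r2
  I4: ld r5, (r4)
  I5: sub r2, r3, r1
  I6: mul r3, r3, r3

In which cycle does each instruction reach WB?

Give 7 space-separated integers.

Answer: 5 6 7 8 9 10 11

Derivation:
I0 mul r2 <- r2,r1: IF@1 ID@2 stall=0 (-) EX@3 MEM@4 WB@5
I1 add r4 <- r4,r3: IF@2 ID@3 stall=0 (-) EX@4 MEM@5 WB@6
I2 add r1 <- r1,r3: IF@3 ID@4 stall=0 (-) EX@5 MEM@6 WB@7
I3 sub r2 <- r5,r2: IF@4 ID@5 stall=0 (-) EX@6 MEM@7 WB@8
I4 ld r5 <- r4: IF@5 ID@6 stall=0 (-) EX@7 MEM@8 WB@9
I5 sub r2 <- r3,r1: IF@6 ID@7 stall=0 (-) EX@8 MEM@9 WB@10
I6 mul r3 <- r3,r3: IF@7 ID@8 stall=0 (-) EX@9 MEM@10 WB@11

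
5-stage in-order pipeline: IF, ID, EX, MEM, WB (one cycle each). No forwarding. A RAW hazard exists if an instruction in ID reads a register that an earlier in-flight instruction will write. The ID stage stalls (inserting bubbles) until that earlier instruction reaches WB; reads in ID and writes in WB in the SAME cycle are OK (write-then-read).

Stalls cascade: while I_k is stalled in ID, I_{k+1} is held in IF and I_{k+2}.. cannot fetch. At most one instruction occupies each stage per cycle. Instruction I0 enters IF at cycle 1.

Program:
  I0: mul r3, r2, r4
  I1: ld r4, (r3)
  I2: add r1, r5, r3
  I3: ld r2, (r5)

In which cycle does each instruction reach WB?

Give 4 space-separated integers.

Answer: 5 8 9 10

Derivation:
I0 mul r3 <- r2,r4: IF@1 ID@2 stall=0 (-) EX@3 MEM@4 WB@5
I1 ld r4 <- r3: IF@2 ID@3 stall=2 (RAW on I0.r3 (WB@5)) EX@6 MEM@7 WB@8
I2 add r1 <- r5,r3: IF@3 ID@6 stall=0 (-) EX@7 MEM@8 WB@9
I3 ld r2 <- r5: IF@6 ID@7 stall=0 (-) EX@8 MEM@9 WB@10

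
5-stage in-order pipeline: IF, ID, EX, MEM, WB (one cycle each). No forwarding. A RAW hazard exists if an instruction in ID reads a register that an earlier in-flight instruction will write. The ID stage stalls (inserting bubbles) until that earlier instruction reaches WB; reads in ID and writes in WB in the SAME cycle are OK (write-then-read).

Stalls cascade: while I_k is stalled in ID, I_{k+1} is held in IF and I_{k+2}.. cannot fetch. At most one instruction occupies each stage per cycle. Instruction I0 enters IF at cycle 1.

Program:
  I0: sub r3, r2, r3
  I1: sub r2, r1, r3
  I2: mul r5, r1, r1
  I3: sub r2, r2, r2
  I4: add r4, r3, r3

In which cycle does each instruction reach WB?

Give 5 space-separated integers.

I0 sub r3 <- r2,r3: IF@1 ID@2 stall=0 (-) EX@3 MEM@4 WB@5
I1 sub r2 <- r1,r3: IF@2 ID@3 stall=2 (RAW on I0.r3 (WB@5)) EX@6 MEM@7 WB@8
I2 mul r5 <- r1,r1: IF@3 ID@6 stall=0 (-) EX@7 MEM@8 WB@9
I3 sub r2 <- r2,r2: IF@6 ID@7 stall=1 (RAW on I1.r2 (WB@8)) EX@9 MEM@10 WB@11
I4 add r4 <- r3,r3: IF@7 ID@9 stall=0 (-) EX@10 MEM@11 WB@12

Answer: 5 8 9 11 12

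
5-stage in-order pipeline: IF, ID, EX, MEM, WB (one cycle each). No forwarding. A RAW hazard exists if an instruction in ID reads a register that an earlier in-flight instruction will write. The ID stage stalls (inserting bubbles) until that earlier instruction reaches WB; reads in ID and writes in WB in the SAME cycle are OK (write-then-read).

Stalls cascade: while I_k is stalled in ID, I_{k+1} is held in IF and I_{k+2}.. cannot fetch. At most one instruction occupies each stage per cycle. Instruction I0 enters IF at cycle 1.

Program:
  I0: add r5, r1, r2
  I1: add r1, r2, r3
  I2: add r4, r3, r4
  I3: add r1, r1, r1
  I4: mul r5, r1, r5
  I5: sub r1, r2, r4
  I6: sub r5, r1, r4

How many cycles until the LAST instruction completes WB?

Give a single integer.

I0 add r5 <- r1,r2: IF@1 ID@2 stall=0 (-) EX@3 MEM@4 WB@5
I1 add r1 <- r2,r3: IF@2 ID@3 stall=0 (-) EX@4 MEM@5 WB@6
I2 add r4 <- r3,r4: IF@3 ID@4 stall=0 (-) EX@5 MEM@6 WB@7
I3 add r1 <- r1,r1: IF@4 ID@5 stall=1 (RAW on I1.r1 (WB@6)) EX@7 MEM@8 WB@9
I4 mul r5 <- r1,r5: IF@5 ID@7 stall=2 (RAW on I3.r1 (WB@9)) EX@10 MEM@11 WB@12
I5 sub r1 <- r2,r4: IF@7 ID@10 stall=0 (-) EX@11 MEM@12 WB@13
I6 sub r5 <- r1,r4: IF@10 ID@11 stall=2 (RAW on I5.r1 (WB@13)) EX@14 MEM@15 WB@16

Answer: 16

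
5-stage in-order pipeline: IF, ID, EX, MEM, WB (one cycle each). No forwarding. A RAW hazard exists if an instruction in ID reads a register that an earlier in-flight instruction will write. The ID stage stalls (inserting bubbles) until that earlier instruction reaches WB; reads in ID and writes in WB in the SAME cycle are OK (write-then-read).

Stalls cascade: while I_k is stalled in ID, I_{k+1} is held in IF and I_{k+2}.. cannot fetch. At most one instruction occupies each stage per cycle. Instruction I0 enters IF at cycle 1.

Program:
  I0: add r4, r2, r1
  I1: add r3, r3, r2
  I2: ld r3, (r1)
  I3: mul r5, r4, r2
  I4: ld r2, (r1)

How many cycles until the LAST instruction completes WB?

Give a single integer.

Answer: 9

Derivation:
I0 add r4 <- r2,r1: IF@1 ID@2 stall=0 (-) EX@3 MEM@4 WB@5
I1 add r3 <- r3,r2: IF@2 ID@3 stall=0 (-) EX@4 MEM@5 WB@6
I2 ld r3 <- r1: IF@3 ID@4 stall=0 (-) EX@5 MEM@6 WB@7
I3 mul r5 <- r4,r2: IF@4 ID@5 stall=0 (-) EX@6 MEM@7 WB@8
I4 ld r2 <- r1: IF@5 ID@6 stall=0 (-) EX@7 MEM@8 WB@9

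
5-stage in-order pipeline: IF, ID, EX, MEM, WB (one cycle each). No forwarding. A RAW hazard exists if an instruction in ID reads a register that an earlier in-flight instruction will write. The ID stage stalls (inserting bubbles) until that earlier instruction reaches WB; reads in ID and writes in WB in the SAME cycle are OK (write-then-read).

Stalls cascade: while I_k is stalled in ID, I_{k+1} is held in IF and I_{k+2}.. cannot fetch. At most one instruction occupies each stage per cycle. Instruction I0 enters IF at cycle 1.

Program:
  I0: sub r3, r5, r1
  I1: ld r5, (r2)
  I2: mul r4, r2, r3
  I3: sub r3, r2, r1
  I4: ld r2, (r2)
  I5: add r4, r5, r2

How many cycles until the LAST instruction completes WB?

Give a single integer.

I0 sub r3 <- r5,r1: IF@1 ID@2 stall=0 (-) EX@3 MEM@4 WB@5
I1 ld r5 <- r2: IF@2 ID@3 stall=0 (-) EX@4 MEM@5 WB@6
I2 mul r4 <- r2,r3: IF@3 ID@4 stall=1 (RAW on I0.r3 (WB@5)) EX@6 MEM@7 WB@8
I3 sub r3 <- r2,r1: IF@4 ID@6 stall=0 (-) EX@7 MEM@8 WB@9
I4 ld r2 <- r2: IF@6 ID@7 stall=0 (-) EX@8 MEM@9 WB@10
I5 add r4 <- r5,r2: IF@7 ID@8 stall=2 (RAW on I4.r2 (WB@10)) EX@11 MEM@12 WB@13

Answer: 13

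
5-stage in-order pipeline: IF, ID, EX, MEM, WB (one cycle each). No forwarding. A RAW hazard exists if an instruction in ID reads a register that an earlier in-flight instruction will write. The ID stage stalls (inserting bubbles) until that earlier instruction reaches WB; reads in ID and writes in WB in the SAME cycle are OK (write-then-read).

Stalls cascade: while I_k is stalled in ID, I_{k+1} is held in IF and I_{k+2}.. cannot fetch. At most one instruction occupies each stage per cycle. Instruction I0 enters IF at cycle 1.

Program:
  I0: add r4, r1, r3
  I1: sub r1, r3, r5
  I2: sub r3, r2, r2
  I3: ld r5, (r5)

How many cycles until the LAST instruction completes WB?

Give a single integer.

I0 add r4 <- r1,r3: IF@1 ID@2 stall=0 (-) EX@3 MEM@4 WB@5
I1 sub r1 <- r3,r5: IF@2 ID@3 stall=0 (-) EX@4 MEM@5 WB@6
I2 sub r3 <- r2,r2: IF@3 ID@4 stall=0 (-) EX@5 MEM@6 WB@7
I3 ld r5 <- r5: IF@4 ID@5 stall=0 (-) EX@6 MEM@7 WB@8

Answer: 8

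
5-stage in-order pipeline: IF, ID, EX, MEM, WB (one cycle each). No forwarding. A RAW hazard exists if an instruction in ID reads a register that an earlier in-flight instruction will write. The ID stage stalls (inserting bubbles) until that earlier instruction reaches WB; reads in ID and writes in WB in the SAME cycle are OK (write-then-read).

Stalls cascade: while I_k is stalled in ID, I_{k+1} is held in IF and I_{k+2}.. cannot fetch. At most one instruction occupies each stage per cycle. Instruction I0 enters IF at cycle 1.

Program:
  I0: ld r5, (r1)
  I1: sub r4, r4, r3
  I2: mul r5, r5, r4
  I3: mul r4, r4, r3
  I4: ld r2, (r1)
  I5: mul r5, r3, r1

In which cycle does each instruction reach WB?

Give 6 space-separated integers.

I0 ld r5 <- r1: IF@1 ID@2 stall=0 (-) EX@3 MEM@4 WB@5
I1 sub r4 <- r4,r3: IF@2 ID@3 stall=0 (-) EX@4 MEM@5 WB@6
I2 mul r5 <- r5,r4: IF@3 ID@4 stall=2 (RAW on I1.r4 (WB@6)) EX@7 MEM@8 WB@9
I3 mul r4 <- r4,r3: IF@4 ID@7 stall=0 (-) EX@8 MEM@9 WB@10
I4 ld r2 <- r1: IF@7 ID@8 stall=0 (-) EX@9 MEM@10 WB@11
I5 mul r5 <- r3,r1: IF@8 ID@9 stall=0 (-) EX@10 MEM@11 WB@12

Answer: 5 6 9 10 11 12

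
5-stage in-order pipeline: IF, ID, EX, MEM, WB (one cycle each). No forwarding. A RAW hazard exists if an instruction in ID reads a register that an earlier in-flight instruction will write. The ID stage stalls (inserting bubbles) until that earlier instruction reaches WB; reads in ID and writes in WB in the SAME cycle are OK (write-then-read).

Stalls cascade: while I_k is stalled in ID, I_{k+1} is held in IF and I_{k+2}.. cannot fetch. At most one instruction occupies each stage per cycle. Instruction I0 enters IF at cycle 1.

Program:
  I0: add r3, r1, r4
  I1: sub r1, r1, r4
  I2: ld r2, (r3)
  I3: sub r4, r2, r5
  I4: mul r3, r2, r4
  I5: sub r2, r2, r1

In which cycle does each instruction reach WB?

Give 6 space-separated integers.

Answer: 5 6 8 11 14 15

Derivation:
I0 add r3 <- r1,r4: IF@1 ID@2 stall=0 (-) EX@3 MEM@4 WB@5
I1 sub r1 <- r1,r4: IF@2 ID@3 stall=0 (-) EX@4 MEM@5 WB@6
I2 ld r2 <- r3: IF@3 ID@4 stall=1 (RAW on I0.r3 (WB@5)) EX@6 MEM@7 WB@8
I3 sub r4 <- r2,r5: IF@4 ID@6 stall=2 (RAW on I2.r2 (WB@8)) EX@9 MEM@10 WB@11
I4 mul r3 <- r2,r4: IF@6 ID@9 stall=2 (RAW on I3.r4 (WB@11)) EX@12 MEM@13 WB@14
I5 sub r2 <- r2,r1: IF@9 ID@12 stall=0 (-) EX@13 MEM@14 WB@15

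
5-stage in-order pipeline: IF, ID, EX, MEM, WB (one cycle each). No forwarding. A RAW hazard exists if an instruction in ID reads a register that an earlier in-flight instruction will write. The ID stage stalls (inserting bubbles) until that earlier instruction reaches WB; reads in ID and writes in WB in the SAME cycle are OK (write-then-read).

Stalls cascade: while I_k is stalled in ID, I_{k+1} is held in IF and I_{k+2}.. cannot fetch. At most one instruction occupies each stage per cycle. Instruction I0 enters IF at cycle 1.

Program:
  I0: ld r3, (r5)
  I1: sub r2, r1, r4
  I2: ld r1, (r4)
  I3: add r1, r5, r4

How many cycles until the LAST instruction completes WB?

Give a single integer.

Answer: 8

Derivation:
I0 ld r3 <- r5: IF@1 ID@2 stall=0 (-) EX@3 MEM@4 WB@5
I1 sub r2 <- r1,r4: IF@2 ID@3 stall=0 (-) EX@4 MEM@5 WB@6
I2 ld r1 <- r4: IF@3 ID@4 stall=0 (-) EX@5 MEM@6 WB@7
I3 add r1 <- r5,r4: IF@4 ID@5 stall=0 (-) EX@6 MEM@7 WB@8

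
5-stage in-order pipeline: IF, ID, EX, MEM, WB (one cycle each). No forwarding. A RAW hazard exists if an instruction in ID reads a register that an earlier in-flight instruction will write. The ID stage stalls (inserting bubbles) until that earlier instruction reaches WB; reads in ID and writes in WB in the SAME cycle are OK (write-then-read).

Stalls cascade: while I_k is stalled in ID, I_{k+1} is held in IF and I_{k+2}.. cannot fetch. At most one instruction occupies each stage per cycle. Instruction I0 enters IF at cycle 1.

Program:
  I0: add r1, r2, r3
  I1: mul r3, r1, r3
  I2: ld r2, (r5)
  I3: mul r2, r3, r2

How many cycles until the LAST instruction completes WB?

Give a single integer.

I0 add r1 <- r2,r3: IF@1 ID@2 stall=0 (-) EX@3 MEM@4 WB@5
I1 mul r3 <- r1,r3: IF@2 ID@3 stall=2 (RAW on I0.r1 (WB@5)) EX@6 MEM@7 WB@8
I2 ld r2 <- r5: IF@3 ID@6 stall=0 (-) EX@7 MEM@8 WB@9
I3 mul r2 <- r3,r2: IF@6 ID@7 stall=2 (RAW on I2.r2 (WB@9)) EX@10 MEM@11 WB@12

Answer: 12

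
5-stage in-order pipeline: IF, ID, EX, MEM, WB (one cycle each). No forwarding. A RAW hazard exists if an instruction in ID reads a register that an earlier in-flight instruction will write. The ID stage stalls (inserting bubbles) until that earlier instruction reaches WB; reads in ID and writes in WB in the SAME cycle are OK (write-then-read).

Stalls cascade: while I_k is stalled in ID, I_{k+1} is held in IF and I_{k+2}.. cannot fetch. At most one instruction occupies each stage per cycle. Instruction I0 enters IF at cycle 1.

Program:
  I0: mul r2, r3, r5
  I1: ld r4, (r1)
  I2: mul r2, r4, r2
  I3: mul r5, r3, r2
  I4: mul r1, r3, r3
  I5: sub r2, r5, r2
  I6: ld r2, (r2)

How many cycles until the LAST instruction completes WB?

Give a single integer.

I0 mul r2 <- r3,r5: IF@1 ID@2 stall=0 (-) EX@3 MEM@4 WB@5
I1 ld r4 <- r1: IF@2 ID@3 stall=0 (-) EX@4 MEM@5 WB@6
I2 mul r2 <- r4,r2: IF@3 ID@4 stall=2 (RAW on I1.r4 (WB@6)) EX@7 MEM@8 WB@9
I3 mul r5 <- r3,r2: IF@4 ID@7 stall=2 (RAW on I2.r2 (WB@9)) EX@10 MEM@11 WB@12
I4 mul r1 <- r3,r3: IF@7 ID@10 stall=0 (-) EX@11 MEM@12 WB@13
I5 sub r2 <- r5,r2: IF@10 ID@11 stall=1 (RAW on I3.r5 (WB@12)) EX@13 MEM@14 WB@15
I6 ld r2 <- r2: IF@11 ID@13 stall=2 (RAW on I5.r2 (WB@15)) EX@16 MEM@17 WB@18

Answer: 18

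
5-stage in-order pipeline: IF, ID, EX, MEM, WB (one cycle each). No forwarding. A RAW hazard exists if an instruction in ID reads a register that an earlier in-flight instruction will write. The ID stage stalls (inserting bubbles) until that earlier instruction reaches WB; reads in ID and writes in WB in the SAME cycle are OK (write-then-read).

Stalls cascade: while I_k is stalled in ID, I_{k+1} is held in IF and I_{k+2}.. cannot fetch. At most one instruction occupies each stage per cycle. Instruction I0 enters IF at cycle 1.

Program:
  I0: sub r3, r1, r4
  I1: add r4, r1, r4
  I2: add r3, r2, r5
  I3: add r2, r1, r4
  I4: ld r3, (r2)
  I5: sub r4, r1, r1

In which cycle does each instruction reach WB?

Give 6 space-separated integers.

I0 sub r3 <- r1,r4: IF@1 ID@2 stall=0 (-) EX@3 MEM@4 WB@5
I1 add r4 <- r1,r4: IF@2 ID@3 stall=0 (-) EX@4 MEM@5 WB@6
I2 add r3 <- r2,r5: IF@3 ID@4 stall=0 (-) EX@5 MEM@6 WB@7
I3 add r2 <- r1,r4: IF@4 ID@5 stall=1 (RAW on I1.r4 (WB@6)) EX@7 MEM@8 WB@9
I4 ld r3 <- r2: IF@5 ID@7 stall=2 (RAW on I3.r2 (WB@9)) EX@10 MEM@11 WB@12
I5 sub r4 <- r1,r1: IF@7 ID@10 stall=0 (-) EX@11 MEM@12 WB@13

Answer: 5 6 7 9 12 13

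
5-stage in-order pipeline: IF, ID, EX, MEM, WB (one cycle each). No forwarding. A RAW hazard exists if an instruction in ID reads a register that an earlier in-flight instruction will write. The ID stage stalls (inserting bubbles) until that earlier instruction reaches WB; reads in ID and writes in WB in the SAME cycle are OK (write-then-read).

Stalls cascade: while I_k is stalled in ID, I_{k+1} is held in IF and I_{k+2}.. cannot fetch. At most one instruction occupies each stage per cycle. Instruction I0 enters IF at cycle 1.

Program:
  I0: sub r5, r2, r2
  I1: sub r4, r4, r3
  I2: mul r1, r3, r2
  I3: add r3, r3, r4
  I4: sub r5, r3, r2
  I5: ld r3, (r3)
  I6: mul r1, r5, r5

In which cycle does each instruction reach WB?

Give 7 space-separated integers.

Answer: 5 6 7 9 12 13 15

Derivation:
I0 sub r5 <- r2,r2: IF@1 ID@2 stall=0 (-) EX@3 MEM@4 WB@5
I1 sub r4 <- r4,r3: IF@2 ID@3 stall=0 (-) EX@4 MEM@5 WB@6
I2 mul r1 <- r3,r2: IF@3 ID@4 stall=0 (-) EX@5 MEM@6 WB@7
I3 add r3 <- r3,r4: IF@4 ID@5 stall=1 (RAW on I1.r4 (WB@6)) EX@7 MEM@8 WB@9
I4 sub r5 <- r3,r2: IF@5 ID@7 stall=2 (RAW on I3.r3 (WB@9)) EX@10 MEM@11 WB@12
I5 ld r3 <- r3: IF@7 ID@10 stall=0 (-) EX@11 MEM@12 WB@13
I6 mul r1 <- r5,r5: IF@10 ID@11 stall=1 (RAW on I4.r5 (WB@12)) EX@13 MEM@14 WB@15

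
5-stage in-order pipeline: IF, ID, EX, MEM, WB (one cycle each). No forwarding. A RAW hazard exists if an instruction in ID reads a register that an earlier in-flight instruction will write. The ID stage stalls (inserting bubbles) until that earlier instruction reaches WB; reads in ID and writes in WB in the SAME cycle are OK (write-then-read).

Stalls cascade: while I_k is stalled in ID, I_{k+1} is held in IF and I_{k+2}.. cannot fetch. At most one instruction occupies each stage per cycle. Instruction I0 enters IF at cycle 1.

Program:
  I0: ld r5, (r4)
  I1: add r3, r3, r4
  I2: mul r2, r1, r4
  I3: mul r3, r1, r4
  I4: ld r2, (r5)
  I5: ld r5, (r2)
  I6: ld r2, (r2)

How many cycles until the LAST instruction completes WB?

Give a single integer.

Answer: 13

Derivation:
I0 ld r5 <- r4: IF@1 ID@2 stall=0 (-) EX@3 MEM@4 WB@5
I1 add r3 <- r3,r4: IF@2 ID@3 stall=0 (-) EX@4 MEM@5 WB@6
I2 mul r2 <- r1,r4: IF@3 ID@4 stall=0 (-) EX@5 MEM@6 WB@7
I3 mul r3 <- r1,r4: IF@4 ID@5 stall=0 (-) EX@6 MEM@7 WB@8
I4 ld r2 <- r5: IF@5 ID@6 stall=0 (-) EX@7 MEM@8 WB@9
I5 ld r5 <- r2: IF@6 ID@7 stall=2 (RAW on I4.r2 (WB@9)) EX@10 MEM@11 WB@12
I6 ld r2 <- r2: IF@7 ID@10 stall=0 (-) EX@11 MEM@12 WB@13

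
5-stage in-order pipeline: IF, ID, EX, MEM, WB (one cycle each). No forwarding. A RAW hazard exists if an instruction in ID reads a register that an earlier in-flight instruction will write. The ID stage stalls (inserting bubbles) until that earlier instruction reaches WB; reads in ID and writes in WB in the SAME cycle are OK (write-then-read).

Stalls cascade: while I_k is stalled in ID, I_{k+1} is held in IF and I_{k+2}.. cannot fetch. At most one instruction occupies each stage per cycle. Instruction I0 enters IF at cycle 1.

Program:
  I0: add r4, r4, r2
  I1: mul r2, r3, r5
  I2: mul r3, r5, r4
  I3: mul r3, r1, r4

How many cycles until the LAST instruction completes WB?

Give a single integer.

Answer: 9

Derivation:
I0 add r4 <- r4,r2: IF@1 ID@2 stall=0 (-) EX@3 MEM@4 WB@5
I1 mul r2 <- r3,r5: IF@2 ID@3 stall=0 (-) EX@4 MEM@5 WB@6
I2 mul r3 <- r5,r4: IF@3 ID@4 stall=1 (RAW on I0.r4 (WB@5)) EX@6 MEM@7 WB@8
I3 mul r3 <- r1,r4: IF@4 ID@6 stall=0 (-) EX@7 MEM@8 WB@9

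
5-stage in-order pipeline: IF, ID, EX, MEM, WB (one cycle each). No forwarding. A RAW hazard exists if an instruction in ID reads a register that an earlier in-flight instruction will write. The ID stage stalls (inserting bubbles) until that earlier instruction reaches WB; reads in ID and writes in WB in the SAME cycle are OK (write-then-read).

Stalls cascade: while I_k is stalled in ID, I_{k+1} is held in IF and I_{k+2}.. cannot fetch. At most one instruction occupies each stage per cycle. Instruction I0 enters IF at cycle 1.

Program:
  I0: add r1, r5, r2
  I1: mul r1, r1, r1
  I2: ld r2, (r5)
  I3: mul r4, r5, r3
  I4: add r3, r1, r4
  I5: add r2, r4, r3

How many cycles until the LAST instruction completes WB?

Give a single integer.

Answer: 16

Derivation:
I0 add r1 <- r5,r2: IF@1 ID@2 stall=0 (-) EX@3 MEM@4 WB@5
I1 mul r1 <- r1,r1: IF@2 ID@3 stall=2 (RAW on I0.r1 (WB@5)) EX@6 MEM@7 WB@8
I2 ld r2 <- r5: IF@3 ID@6 stall=0 (-) EX@7 MEM@8 WB@9
I3 mul r4 <- r5,r3: IF@6 ID@7 stall=0 (-) EX@8 MEM@9 WB@10
I4 add r3 <- r1,r4: IF@7 ID@8 stall=2 (RAW on I3.r4 (WB@10)) EX@11 MEM@12 WB@13
I5 add r2 <- r4,r3: IF@8 ID@11 stall=2 (RAW on I4.r3 (WB@13)) EX@14 MEM@15 WB@16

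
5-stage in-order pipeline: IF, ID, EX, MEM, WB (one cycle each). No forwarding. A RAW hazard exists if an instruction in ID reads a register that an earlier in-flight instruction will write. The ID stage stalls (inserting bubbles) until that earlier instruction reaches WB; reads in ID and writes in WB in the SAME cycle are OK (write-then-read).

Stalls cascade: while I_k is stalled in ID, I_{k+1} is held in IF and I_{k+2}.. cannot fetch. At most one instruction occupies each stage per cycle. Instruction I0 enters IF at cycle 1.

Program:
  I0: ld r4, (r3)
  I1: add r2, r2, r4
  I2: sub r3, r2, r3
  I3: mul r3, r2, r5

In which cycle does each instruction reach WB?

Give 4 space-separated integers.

Answer: 5 8 11 12

Derivation:
I0 ld r4 <- r3: IF@1 ID@2 stall=0 (-) EX@3 MEM@4 WB@5
I1 add r2 <- r2,r4: IF@2 ID@3 stall=2 (RAW on I0.r4 (WB@5)) EX@6 MEM@7 WB@8
I2 sub r3 <- r2,r3: IF@3 ID@6 stall=2 (RAW on I1.r2 (WB@8)) EX@9 MEM@10 WB@11
I3 mul r3 <- r2,r5: IF@6 ID@9 stall=0 (-) EX@10 MEM@11 WB@12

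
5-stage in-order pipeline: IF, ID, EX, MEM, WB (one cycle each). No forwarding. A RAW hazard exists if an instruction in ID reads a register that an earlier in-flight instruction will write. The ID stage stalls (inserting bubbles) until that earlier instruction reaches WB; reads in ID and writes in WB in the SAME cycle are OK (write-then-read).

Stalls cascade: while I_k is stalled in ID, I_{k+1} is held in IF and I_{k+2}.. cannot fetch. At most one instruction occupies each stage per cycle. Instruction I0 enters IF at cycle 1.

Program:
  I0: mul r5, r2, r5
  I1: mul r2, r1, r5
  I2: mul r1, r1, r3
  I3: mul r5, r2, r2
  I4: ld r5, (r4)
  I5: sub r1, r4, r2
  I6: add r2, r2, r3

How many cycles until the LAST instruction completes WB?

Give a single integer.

I0 mul r5 <- r2,r5: IF@1 ID@2 stall=0 (-) EX@3 MEM@4 WB@5
I1 mul r2 <- r1,r5: IF@2 ID@3 stall=2 (RAW on I0.r5 (WB@5)) EX@6 MEM@7 WB@8
I2 mul r1 <- r1,r3: IF@3 ID@6 stall=0 (-) EX@7 MEM@8 WB@9
I3 mul r5 <- r2,r2: IF@6 ID@7 stall=1 (RAW on I1.r2 (WB@8)) EX@9 MEM@10 WB@11
I4 ld r5 <- r4: IF@7 ID@9 stall=0 (-) EX@10 MEM@11 WB@12
I5 sub r1 <- r4,r2: IF@9 ID@10 stall=0 (-) EX@11 MEM@12 WB@13
I6 add r2 <- r2,r3: IF@10 ID@11 stall=0 (-) EX@12 MEM@13 WB@14

Answer: 14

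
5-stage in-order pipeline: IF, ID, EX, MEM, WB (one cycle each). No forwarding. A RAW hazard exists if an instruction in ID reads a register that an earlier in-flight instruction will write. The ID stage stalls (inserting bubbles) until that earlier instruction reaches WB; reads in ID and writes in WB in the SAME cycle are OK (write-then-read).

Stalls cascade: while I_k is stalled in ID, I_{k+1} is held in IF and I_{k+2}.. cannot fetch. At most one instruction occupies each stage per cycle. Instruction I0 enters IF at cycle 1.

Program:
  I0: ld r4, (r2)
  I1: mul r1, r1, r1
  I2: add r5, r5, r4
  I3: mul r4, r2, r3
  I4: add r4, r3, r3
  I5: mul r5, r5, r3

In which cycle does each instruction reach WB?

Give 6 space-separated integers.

I0 ld r4 <- r2: IF@1 ID@2 stall=0 (-) EX@3 MEM@4 WB@5
I1 mul r1 <- r1,r1: IF@2 ID@3 stall=0 (-) EX@4 MEM@5 WB@6
I2 add r5 <- r5,r4: IF@3 ID@4 stall=1 (RAW on I0.r4 (WB@5)) EX@6 MEM@7 WB@8
I3 mul r4 <- r2,r3: IF@4 ID@6 stall=0 (-) EX@7 MEM@8 WB@9
I4 add r4 <- r3,r3: IF@6 ID@7 stall=0 (-) EX@8 MEM@9 WB@10
I5 mul r5 <- r5,r3: IF@7 ID@8 stall=0 (-) EX@9 MEM@10 WB@11

Answer: 5 6 8 9 10 11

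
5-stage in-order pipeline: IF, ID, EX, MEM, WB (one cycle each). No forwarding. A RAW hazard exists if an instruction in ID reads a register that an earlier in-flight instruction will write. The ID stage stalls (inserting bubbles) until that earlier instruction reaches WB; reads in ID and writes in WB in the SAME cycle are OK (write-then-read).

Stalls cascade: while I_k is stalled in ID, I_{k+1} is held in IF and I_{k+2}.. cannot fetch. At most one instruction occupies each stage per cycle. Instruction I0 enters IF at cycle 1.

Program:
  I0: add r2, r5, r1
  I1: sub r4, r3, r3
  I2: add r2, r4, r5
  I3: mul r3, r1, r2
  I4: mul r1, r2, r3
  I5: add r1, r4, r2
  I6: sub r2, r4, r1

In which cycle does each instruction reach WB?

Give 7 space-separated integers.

I0 add r2 <- r5,r1: IF@1 ID@2 stall=0 (-) EX@3 MEM@4 WB@5
I1 sub r4 <- r3,r3: IF@2 ID@3 stall=0 (-) EX@4 MEM@5 WB@6
I2 add r2 <- r4,r5: IF@3 ID@4 stall=2 (RAW on I1.r4 (WB@6)) EX@7 MEM@8 WB@9
I3 mul r3 <- r1,r2: IF@4 ID@7 stall=2 (RAW on I2.r2 (WB@9)) EX@10 MEM@11 WB@12
I4 mul r1 <- r2,r3: IF@7 ID@10 stall=2 (RAW on I3.r3 (WB@12)) EX@13 MEM@14 WB@15
I5 add r1 <- r4,r2: IF@10 ID@13 stall=0 (-) EX@14 MEM@15 WB@16
I6 sub r2 <- r4,r1: IF@13 ID@14 stall=2 (RAW on I5.r1 (WB@16)) EX@17 MEM@18 WB@19

Answer: 5 6 9 12 15 16 19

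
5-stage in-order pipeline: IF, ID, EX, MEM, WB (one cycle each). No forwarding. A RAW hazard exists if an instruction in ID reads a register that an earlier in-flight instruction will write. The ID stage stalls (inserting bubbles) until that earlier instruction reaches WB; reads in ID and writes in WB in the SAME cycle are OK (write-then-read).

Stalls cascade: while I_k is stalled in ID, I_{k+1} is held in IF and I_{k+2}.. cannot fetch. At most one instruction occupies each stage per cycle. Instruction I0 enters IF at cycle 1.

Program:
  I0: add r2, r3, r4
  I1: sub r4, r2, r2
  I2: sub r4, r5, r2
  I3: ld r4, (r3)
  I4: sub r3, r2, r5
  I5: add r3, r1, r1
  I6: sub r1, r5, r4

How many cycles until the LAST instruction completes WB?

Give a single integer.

Answer: 13

Derivation:
I0 add r2 <- r3,r4: IF@1 ID@2 stall=0 (-) EX@3 MEM@4 WB@5
I1 sub r4 <- r2,r2: IF@2 ID@3 stall=2 (RAW on I0.r2 (WB@5)) EX@6 MEM@7 WB@8
I2 sub r4 <- r5,r2: IF@3 ID@6 stall=0 (-) EX@7 MEM@8 WB@9
I3 ld r4 <- r3: IF@6 ID@7 stall=0 (-) EX@8 MEM@9 WB@10
I4 sub r3 <- r2,r5: IF@7 ID@8 stall=0 (-) EX@9 MEM@10 WB@11
I5 add r3 <- r1,r1: IF@8 ID@9 stall=0 (-) EX@10 MEM@11 WB@12
I6 sub r1 <- r5,r4: IF@9 ID@10 stall=0 (-) EX@11 MEM@12 WB@13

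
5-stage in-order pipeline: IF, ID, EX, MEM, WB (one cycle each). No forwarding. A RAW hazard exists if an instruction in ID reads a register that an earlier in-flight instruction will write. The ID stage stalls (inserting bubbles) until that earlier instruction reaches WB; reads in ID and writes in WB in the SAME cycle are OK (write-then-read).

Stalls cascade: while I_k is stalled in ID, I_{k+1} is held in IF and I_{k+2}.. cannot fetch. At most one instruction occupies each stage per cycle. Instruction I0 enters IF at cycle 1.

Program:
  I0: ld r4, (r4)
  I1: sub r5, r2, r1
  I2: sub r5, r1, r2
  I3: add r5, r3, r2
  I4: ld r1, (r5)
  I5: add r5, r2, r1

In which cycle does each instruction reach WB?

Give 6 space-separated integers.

Answer: 5 6 7 8 11 14

Derivation:
I0 ld r4 <- r4: IF@1 ID@2 stall=0 (-) EX@3 MEM@4 WB@5
I1 sub r5 <- r2,r1: IF@2 ID@3 stall=0 (-) EX@4 MEM@5 WB@6
I2 sub r5 <- r1,r2: IF@3 ID@4 stall=0 (-) EX@5 MEM@6 WB@7
I3 add r5 <- r3,r2: IF@4 ID@5 stall=0 (-) EX@6 MEM@7 WB@8
I4 ld r1 <- r5: IF@5 ID@6 stall=2 (RAW on I3.r5 (WB@8)) EX@9 MEM@10 WB@11
I5 add r5 <- r2,r1: IF@6 ID@9 stall=2 (RAW on I4.r1 (WB@11)) EX@12 MEM@13 WB@14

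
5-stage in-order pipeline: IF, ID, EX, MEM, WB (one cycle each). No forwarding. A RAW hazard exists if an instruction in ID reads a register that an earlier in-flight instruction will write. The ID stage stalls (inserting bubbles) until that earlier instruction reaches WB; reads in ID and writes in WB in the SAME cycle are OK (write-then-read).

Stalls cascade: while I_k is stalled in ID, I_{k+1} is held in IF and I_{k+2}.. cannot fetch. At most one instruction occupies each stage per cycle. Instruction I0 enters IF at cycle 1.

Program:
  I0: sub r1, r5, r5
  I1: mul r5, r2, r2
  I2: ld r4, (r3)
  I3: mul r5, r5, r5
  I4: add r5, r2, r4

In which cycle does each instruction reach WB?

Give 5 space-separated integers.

Answer: 5 6 7 9 10

Derivation:
I0 sub r1 <- r5,r5: IF@1 ID@2 stall=0 (-) EX@3 MEM@4 WB@5
I1 mul r5 <- r2,r2: IF@2 ID@3 stall=0 (-) EX@4 MEM@5 WB@6
I2 ld r4 <- r3: IF@3 ID@4 stall=0 (-) EX@5 MEM@6 WB@7
I3 mul r5 <- r5,r5: IF@4 ID@5 stall=1 (RAW on I1.r5 (WB@6)) EX@7 MEM@8 WB@9
I4 add r5 <- r2,r4: IF@5 ID@7 stall=0 (-) EX@8 MEM@9 WB@10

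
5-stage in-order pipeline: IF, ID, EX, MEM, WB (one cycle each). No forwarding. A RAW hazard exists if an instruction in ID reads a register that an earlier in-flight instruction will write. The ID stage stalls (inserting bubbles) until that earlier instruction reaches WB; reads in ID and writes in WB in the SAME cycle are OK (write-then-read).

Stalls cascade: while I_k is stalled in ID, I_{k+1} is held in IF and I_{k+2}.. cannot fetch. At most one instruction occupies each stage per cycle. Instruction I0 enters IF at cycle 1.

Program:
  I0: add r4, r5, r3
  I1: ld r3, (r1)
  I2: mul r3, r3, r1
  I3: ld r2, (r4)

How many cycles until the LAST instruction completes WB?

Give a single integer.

Answer: 10

Derivation:
I0 add r4 <- r5,r3: IF@1 ID@2 stall=0 (-) EX@3 MEM@4 WB@5
I1 ld r3 <- r1: IF@2 ID@3 stall=0 (-) EX@4 MEM@5 WB@6
I2 mul r3 <- r3,r1: IF@3 ID@4 stall=2 (RAW on I1.r3 (WB@6)) EX@7 MEM@8 WB@9
I3 ld r2 <- r4: IF@4 ID@7 stall=0 (-) EX@8 MEM@9 WB@10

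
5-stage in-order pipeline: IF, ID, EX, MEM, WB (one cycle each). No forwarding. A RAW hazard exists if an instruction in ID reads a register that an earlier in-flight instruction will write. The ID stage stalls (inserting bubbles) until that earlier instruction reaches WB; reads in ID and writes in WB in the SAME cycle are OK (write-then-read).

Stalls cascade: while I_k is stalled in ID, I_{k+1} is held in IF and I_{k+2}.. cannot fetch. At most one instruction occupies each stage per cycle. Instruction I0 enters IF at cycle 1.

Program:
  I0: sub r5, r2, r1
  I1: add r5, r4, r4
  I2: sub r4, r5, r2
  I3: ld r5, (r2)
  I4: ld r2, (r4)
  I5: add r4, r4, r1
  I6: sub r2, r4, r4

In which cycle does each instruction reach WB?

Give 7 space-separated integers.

Answer: 5 6 9 10 12 13 16

Derivation:
I0 sub r5 <- r2,r1: IF@1 ID@2 stall=0 (-) EX@3 MEM@4 WB@5
I1 add r5 <- r4,r4: IF@2 ID@3 stall=0 (-) EX@4 MEM@5 WB@6
I2 sub r4 <- r5,r2: IF@3 ID@4 stall=2 (RAW on I1.r5 (WB@6)) EX@7 MEM@8 WB@9
I3 ld r5 <- r2: IF@4 ID@7 stall=0 (-) EX@8 MEM@9 WB@10
I4 ld r2 <- r4: IF@7 ID@8 stall=1 (RAW on I2.r4 (WB@9)) EX@10 MEM@11 WB@12
I5 add r4 <- r4,r1: IF@8 ID@10 stall=0 (-) EX@11 MEM@12 WB@13
I6 sub r2 <- r4,r4: IF@10 ID@11 stall=2 (RAW on I5.r4 (WB@13)) EX@14 MEM@15 WB@16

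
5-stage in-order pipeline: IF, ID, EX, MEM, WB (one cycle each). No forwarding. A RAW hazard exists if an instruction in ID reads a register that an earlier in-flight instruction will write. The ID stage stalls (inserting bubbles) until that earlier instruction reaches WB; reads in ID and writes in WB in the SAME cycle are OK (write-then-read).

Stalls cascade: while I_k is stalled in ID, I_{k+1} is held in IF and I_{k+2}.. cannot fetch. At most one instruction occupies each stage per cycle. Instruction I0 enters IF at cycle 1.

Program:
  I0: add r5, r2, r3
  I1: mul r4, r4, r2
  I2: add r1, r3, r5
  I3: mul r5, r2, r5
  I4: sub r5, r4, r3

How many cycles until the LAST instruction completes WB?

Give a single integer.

Answer: 10

Derivation:
I0 add r5 <- r2,r3: IF@1 ID@2 stall=0 (-) EX@3 MEM@4 WB@5
I1 mul r4 <- r4,r2: IF@2 ID@3 stall=0 (-) EX@4 MEM@5 WB@6
I2 add r1 <- r3,r5: IF@3 ID@4 stall=1 (RAW on I0.r5 (WB@5)) EX@6 MEM@7 WB@8
I3 mul r5 <- r2,r5: IF@4 ID@6 stall=0 (-) EX@7 MEM@8 WB@9
I4 sub r5 <- r4,r3: IF@6 ID@7 stall=0 (-) EX@8 MEM@9 WB@10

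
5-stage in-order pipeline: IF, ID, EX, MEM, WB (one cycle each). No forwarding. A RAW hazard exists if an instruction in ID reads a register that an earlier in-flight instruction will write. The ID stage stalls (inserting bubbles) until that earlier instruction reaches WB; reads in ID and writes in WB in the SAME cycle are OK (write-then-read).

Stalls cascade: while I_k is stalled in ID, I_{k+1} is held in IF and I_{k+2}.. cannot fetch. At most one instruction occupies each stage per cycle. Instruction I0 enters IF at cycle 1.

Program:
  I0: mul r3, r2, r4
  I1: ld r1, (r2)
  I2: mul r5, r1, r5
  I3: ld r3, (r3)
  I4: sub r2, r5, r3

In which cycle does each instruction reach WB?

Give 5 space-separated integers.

I0 mul r3 <- r2,r4: IF@1 ID@2 stall=0 (-) EX@3 MEM@4 WB@5
I1 ld r1 <- r2: IF@2 ID@3 stall=0 (-) EX@4 MEM@5 WB@6
I2 mul r5 <- r1,r5: IF@3 ID@4 stall=2 (RAW on I1.r1 (WB@6)) EX@7 MEM@8 WB@9
I3 ld r3 <- r3: IF@4 ID@7 stall=0 (-) EX@8 MEM@9 WB@10
I4 sub r2 <- r5,r3: IF@7 ID@8 stall=2 (RAW on I3.r3 (WB@10)) EX@11 MEM@12 WB@13

Answer: 5 6 9 10 13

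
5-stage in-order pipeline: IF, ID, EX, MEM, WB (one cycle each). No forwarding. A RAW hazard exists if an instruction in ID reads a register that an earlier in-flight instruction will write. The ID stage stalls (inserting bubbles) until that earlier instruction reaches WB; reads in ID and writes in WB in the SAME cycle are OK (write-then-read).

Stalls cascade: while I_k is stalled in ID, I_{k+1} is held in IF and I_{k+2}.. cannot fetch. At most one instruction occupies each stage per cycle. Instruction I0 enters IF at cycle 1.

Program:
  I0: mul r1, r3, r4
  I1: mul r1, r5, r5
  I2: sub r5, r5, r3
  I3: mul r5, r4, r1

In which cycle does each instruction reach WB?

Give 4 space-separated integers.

Answer: 5 6 7 9

Derivation:
I0 mul r1 <- r3,r4: IF@1 ID@2 stall=0 (-) EX@3 MEM@4 WB@5
I1 mul r1 <- r5,r5: IF@2 ID@3 stall=0 (-) EX@4 MEM@5 WB@6
I2 sub r5 <- r5,r3: IF@3 ID@4 stall=0 (-) EX@5 MEM@6 WB@7
I3 mul r5 <- r4,r1: IF@4 ID@5 stall=1 (RAW on I1.r1 (WB@6)) EX@7 MEM@8 WB@9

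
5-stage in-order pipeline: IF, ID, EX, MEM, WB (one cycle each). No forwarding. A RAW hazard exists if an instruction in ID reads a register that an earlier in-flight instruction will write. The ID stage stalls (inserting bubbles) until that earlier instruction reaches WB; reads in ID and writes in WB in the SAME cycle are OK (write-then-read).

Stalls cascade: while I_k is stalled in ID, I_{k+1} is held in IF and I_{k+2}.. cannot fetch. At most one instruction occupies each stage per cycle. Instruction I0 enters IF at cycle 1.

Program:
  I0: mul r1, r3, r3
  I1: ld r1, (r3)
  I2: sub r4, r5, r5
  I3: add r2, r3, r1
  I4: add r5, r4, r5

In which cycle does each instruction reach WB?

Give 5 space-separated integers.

Answer: 5 6 7 9 10

Derivation:
I0 mul r1 <- r3,r3: IF@1 ID@2 stall=0 (-) EX@3 MEM@4 WB@5
I1 ld r1 <- r3: IF@2 ID@3 stall=0 (-) EX@4 MEM@5 WB@6
I2 sub r4 <- r5,r5: IF@3 ID@4 stall=0 (-) EX@5 MEM@6 WB@7
I3 add r2 <- r3,r1: IF@4 ID@5 stall=1 (RAW on I1.r1 (WB@6)) EX@7 MEM@8 WB@9
I4 add r5 <- r4,r5: IF@5 ID@7 stall=0 (-) EX@8 MEM@9 WB@10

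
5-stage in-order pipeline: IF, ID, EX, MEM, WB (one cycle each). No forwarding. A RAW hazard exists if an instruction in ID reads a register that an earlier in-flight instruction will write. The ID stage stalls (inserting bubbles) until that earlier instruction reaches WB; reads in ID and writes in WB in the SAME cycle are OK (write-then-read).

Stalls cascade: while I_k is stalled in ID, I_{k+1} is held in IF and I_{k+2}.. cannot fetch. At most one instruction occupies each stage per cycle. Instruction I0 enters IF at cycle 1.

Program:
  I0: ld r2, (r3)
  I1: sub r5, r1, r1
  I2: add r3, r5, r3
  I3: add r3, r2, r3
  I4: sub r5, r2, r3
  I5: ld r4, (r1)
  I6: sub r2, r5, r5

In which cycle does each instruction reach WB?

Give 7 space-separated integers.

I0 ld r2 <- r3: IF@1 ID@2 stall=0 (-) EX@3 MEM@4 WB@5
I1 sub r5 <- r1,r1: IF@2 ID@3 stall=0 (-) EX@4 MEM@5 WB@6
I2 add r3 <- r5,r3: IF@3 ID@4 stall=2 (RAW on I1.r5 (WB@6)) EX@7 MEM@8 WB@9
I3 add r3 <- r2,r3: IF@4 ID@7 stall=2 (RAW on I2.r3 (WB@9)) EX@10 MEM@11 WB@12
I4 sub r5 <- r2,r3: IF@7 ID@10 stall=2 (RAW on I3.r3 (WB@12)) EX@13 MEM@14 WB@15
I5 ld r4 <- r1: IF@10 ID@13 stall=0 (-) EX@14 MEM@15 WB@16
I6 sub r2 <- r5,r5: IF@13 ID@14 stall=1 (RAW on I4.r5 (WB@15)) EX@16 MEM@17 WB@18

Answer: 5 6 9 12 15 16 18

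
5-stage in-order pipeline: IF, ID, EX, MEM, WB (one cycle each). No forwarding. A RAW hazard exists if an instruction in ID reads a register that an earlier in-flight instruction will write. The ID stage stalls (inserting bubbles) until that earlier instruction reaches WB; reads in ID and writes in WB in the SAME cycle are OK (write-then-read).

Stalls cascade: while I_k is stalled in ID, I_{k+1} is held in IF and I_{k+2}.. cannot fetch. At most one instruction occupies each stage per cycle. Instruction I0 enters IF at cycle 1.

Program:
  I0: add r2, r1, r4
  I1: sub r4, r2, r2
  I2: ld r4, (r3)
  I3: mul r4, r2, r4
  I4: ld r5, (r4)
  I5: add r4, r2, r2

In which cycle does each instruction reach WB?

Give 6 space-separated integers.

Answer: 5 8 9 12 15 16

Derivation:
I0 add r2 <- r1,r4: IF@1 ID@2 stall=0 (-) EX@3 MEM@4 WB@5
I1 sub r4 <- r2,r2: IF@2 ID@3 stall=2 (RAW on I0.r2 (WB@5)) EX@6 MEM@7 WB@8
I2 ld r4 <- r3: IF@3 ID@6 stall=0 (-) EX@7 MEM@8 WB@9
I3 mul r4 <- r2,r4: IF@6 ID@7 stall=2 (RAW on I2.r4 (WB@9)) EX@10 MEM@11 WB@12
I4 ld r5 <- r4: IF@7 ID@10 stall=2 (RAW on I3.r4 (WB@12)) EX@13 MEM@14 WB@15
I5 add r4 <- r2,r2: IF@10 ID@13 stall=0 (-) EX@14 MEM@15 WB@16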